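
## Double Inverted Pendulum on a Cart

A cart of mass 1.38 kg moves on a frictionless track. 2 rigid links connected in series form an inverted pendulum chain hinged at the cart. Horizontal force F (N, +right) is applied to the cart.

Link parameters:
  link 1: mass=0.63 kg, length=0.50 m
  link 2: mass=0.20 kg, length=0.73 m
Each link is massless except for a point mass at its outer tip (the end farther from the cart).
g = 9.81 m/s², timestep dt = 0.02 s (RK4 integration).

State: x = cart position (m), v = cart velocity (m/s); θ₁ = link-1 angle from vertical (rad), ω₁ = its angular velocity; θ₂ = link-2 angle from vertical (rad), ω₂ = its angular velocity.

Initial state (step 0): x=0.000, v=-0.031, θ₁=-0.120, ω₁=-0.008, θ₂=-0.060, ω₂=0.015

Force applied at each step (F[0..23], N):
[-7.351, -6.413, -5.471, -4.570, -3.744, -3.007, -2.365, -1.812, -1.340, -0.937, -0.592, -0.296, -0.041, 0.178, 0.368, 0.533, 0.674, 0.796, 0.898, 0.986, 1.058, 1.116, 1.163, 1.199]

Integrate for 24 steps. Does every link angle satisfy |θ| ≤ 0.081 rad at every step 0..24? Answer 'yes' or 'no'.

apply F[0]=-7.351 → step 1: x=-0.002, v=-0.123, θ₁=-0.119, ω₁=0.120, θ₂=-0.059, ω₂=0.037
apply F[1]=-6.413 → step 2: x=-0.005, v=-0.201, θ₁=-0.115, ω₁=0.222, θ₂=-0.059, ω₂=0.059
apply F[2]=-5.471 → step 3: x=-0.009, v=-0.267, θ₁=-0.110, ω₁=0.301, θ₂=-0.057, ω₂=0.079
apply F[3]=-4.570 → step 4: x=-0.015, v=-0.320, θ₁=-0.104, ω₁=0.359, θ₂=-0.055, ω₂=0.097
apply F[4]=-3.744 → step 5: x=-0.022, v=-0.363, θ₁=-0.096, ω₁=0.399, θ₂=-0.053, ω₂=0.113
apply F[5]=-3.007 → step 6: x=-0.030, v=-0.396, θ₁=-0.088, ω₁=0.423, θ₂=-0.051, ω₂=0.127
apply F[6]=-2.365 → step 7: x=-0.038, v=-0.420, θ₁=-0.079, ω₁=0.435, θ₂=-0.048, ω₂=0.139
apply F[7]=-1.812 → step 8: x=-0.046, v=-0.437, θ₁=-0.071, ω₁=0.437, θ₂=-0.045, ω₂=0.149
apply F[8]=-1.340 → step 9: x=-0.055, v=-0.449, θ₁=-0.062, ω₁=0.431, θ₂=-0.042, ω₂=0.157
apply F[9]=-0.937 → step 10: x=-0.064, v=-0.456, θ₁=-0.053, ω₁=0.420, θ₂=-0.039, ω₂=0.163
apply F[10]=-0.592 → step 11: x=-0.074, v=-0.459, θ₁=-0.045, ω₁=0.405, θ₂=-0.036, ω₂=0.167
apply F[11]=-0.296 → step 12: x=-0.083, v=-0.458, θ₁=-0.037, ω₁=0.387, θ₂=-0.032, ω₂=0.170
apply F[12]=-0.041 → step 13: x=-0.092, v=-0.455, θ₁=-0.030, ω₁=0.367, θ₂=-0.029, ω₂=0.171
apply F[13]=+0.178 → step 14: x=-0.101, v=-0.449, θ₁=-0.023, ω₁=0.346, θ₂=-0.026, ω₂=0.170
apply F[14]=+0.368 → step 15: x=-0.110, v=-0.442, θ₁=-0.016, ω₁=0.323, θ₂=-0.022, ω₂=0.169
apply F[15]=+0.533 → step 16: x=-0.119, v=-0.433, θ₁=-0.010, ω₁=0.301, θ₂=-0.019, ω₂=0.166
apply F[16]=+0.674 → step 17: x=-0.127, v=-0.422, θ₁=-0.004, ω₁=0.278, θ₂=-0.016, ω₂=0.162
apply F[17]=+0.796 → step 18: x=-0.135, v=-0.410, θ₁=0.001, ω₁=0.256, θ₂=-0.012, ω₂=0.158
apply F[18]=+0.898 → step 19: x=-0.143, v=-0.398, θ₁=0.006, ω₁=0.234, θ₂=-0.009, ω₂=0.153
apply F[19]=+0.986 → step 20: x=-0.151, v=-0.384, θ₁=0.011, ω₁=0.213, θ₂=-0.006, ω₂=0.147
apply F[20]=+1.058 → step 21: x=-0.159, v=-0.371, θ₁=0.015, ω₁=0.193, θ₂=-0.003, ω₂=0.141
apply F[21]=+1.116 → step 22: x=-0.166, v=-0.356, θ₁=0.019, ω₁=0.173, θ₂=-0.001, ω₂=0.134
apply F[22]=+1.163 → step 23: x=-0.173, v=-0.342, θ₁=0.022, ω₁=0.155, θ₂=0.002, ω₂=0.127
apply F[23]=+1.199 → step 24: x=-0.180, v=-0.327, θ₁=0.025, ω₁=0.137, θ₂=0.004, ω₂=0.120
Max |angle| over trajectory = 0.120 rad; bound = 0.081 → exceeded.

Answer: no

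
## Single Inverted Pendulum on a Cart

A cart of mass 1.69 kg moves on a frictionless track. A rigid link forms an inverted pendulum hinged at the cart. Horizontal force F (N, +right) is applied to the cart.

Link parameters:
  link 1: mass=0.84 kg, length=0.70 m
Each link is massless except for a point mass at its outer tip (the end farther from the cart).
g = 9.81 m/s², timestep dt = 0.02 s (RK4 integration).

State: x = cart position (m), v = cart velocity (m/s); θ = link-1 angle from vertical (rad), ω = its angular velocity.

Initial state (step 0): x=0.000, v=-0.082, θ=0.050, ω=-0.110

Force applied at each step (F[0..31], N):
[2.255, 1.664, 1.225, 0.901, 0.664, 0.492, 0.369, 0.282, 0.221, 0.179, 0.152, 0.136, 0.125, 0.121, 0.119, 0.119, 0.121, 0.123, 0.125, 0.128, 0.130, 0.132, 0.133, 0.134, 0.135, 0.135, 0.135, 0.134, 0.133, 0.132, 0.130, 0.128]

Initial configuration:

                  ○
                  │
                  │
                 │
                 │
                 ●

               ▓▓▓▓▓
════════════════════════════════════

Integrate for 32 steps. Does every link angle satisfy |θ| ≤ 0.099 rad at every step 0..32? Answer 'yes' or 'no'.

Answer: yes

Derivation:
apply F[0]=+2.255 → step 1: x=-0.001, v=-0.060, θ=0.048, ω=-0.128
apply F[1]=+1.664 → step 2: x=-0.002, v=-0.045, θ=0.045, ω=-0.136
apply F[2]=+1.225 → step 3: x=-0.003, v=-0.035, θ=0.042, ω=-0.139
apply F[3]=+0.901 → step 4: x=-0.004, v=-0.028, θ=0.039, ω=-0.137
apply F[4]=+0.664 → step 5: x=-0.004, v=-0.024, θ=0.037, ω=-0.132
apply F[5]=+0.492 → step 6: x=-0.005, v=-0.021, θ=0.034, ω=-0.125
apply F[6]=+0.369 → step 7: x=-0.005, v=-0.020, θ=0.032, ω=-0.118
apply F[7]=+0.282 → step 8: x=-0.006, v=-0.020, θ=0.030, ω=-0.110
apply F[8]=+0.221 → step 9: x=-0.006, v=-0.020, θ=0.027, ω=-0.102
apply F[9]=+0.179 → step 10: x=-0.006, v=-0.021, θ=0.025, ω=-0.093
apply F[10]=+0.152 → step 11: x=-0.007, v=-0.021, θ=0.024, ω=-0.086
apply F[11]=+0.136 → step 12: x=-0.007, v=-0.022, θ=0.022, ω=-0.078
apply F[12]=+0.125 → step 13: x=-0.008, v=-0.022, θ=0.021, ω=-0.072
apply F[13]=+0.121 → step 14: x=-0.008, v=-0.023, θ=0.019, ω=-0.065
apply F[14]=+0.119 → step 15: x=-0.009, v=-0.023, θ=0.018, ω=-0.060
apply F[15]=+0.119 → step 16: x=-0.009, v=-0.024, θ=0.017, ω=-0.054
apply F[16]=+0.121 → step 17: x=-0.010, v=-0.024, θ=0.016, ω=-0.050
apply F[17]=+0.123 → step 18: x=-0.010, v=-0.024, θ=0.015, ω=-0.045
apply F[18]=+0.125 → step 19: x=-0.011, v=-0.024, θ=0.014, ω=-0.041
apply F[19]=+0.128 → step 20: x=-0.011, v=-0.023, θ=0.013, ω=-0.038
apply F[20]=+0.130 → step 21: x=-0.012, v=-0.023, θ=0.012, ω=-0.035
apply F[21]=+0.132 → step 22: x=-0.012, v=-0.023, θ=0.012, ω=-0.032
apply F[22]=+0.133 → step 23: x=-0.012, v=-0.022, θ=0.011, ω=-0.029
apply F[23]=+0.134 → step 24: x=-0.013, v=-0.022, θ=0.011, ω=-0.027
apply F[24]=+0.135 → step 25: x=-0.013, v=-0.021, θ=0.010, ω=-0.025
apply F[25]=+0.135 → step 26: x=-0.014, v=-0.021, θ=0.010, ω=-0.023
apply F[26]=+0.135 → step 27: x=-0.014, v=-0.020, θ=0.009, ω=-0.021
apply F[27]=+0.134 → step 28: x=-0.015, v=-0.019, θ=0.009, ω=-0.020
apply F[28]=+0.133 → step 29: x=-0.015, v=-0.018, θ=0.008, ω=-0.019
apply F[29]=+0.132 → step 30: x=-0.015, v=-0.018, θ=0.008, ω=-0.017
apply F[30]=+0.130 → step 31: x=-0.016, v=-0.017, θ=0.008, ω=-0.016
apply F[31]=+0.128 → step 32: x=-0.016, v=-0.016, θ=0.007, ω=-0.015
Max |angle| over trajectory = 0.050 rad; bound = 0.099 → within bound.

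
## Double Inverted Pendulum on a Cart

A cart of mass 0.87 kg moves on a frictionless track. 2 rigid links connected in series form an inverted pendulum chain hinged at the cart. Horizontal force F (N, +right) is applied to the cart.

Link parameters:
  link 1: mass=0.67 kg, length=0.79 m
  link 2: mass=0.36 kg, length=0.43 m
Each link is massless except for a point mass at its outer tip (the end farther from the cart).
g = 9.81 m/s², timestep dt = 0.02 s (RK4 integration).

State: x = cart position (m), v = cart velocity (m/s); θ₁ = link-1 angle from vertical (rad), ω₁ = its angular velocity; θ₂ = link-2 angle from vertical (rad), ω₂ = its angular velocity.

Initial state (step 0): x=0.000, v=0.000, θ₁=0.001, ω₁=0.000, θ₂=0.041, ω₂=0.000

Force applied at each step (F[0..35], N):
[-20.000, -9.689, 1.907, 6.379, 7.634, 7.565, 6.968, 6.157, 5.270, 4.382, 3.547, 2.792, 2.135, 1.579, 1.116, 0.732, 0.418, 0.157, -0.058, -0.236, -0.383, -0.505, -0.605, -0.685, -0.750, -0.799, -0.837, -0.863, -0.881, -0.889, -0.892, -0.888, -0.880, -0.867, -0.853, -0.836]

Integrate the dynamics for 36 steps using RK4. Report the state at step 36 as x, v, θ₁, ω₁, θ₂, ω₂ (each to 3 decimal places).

Answer: x=0.130, v=0.189, θ₁=-0.027, ω₁=-0.030, θ₂=-0.017, ω₂=-0.053

Derivation:
apply F[0]=-20.000 → step 1: x=-0.005, v=-0.460, θ₁=0.007, ω₁=0.579, θ₂=0.041, ω₂=0.026
apply F[1]=-9.689 → step 2: x=-0.016, v=-0.686, θ₁=0.021, ω₁=0.864, θ₂=0.042, ω₂=0.045
apply F[2]=+1.907 → step 3: x=-0.029, v=-0.649, θ₁=0.038, ω₁=0.823, θ₂=0.043, ω₂=0.053
apply F[3]=+6.379 → step 4: x=-0.041, v=-0.513, θ₁=0.053, ω₁=0.662, θ₂=0.044, ω₂=0.052
apply F[4]=+7.634 → step 5: x=-0.050, v=-0.351, θ₁=0.064, ω₁=0.474, θ₂=0.045, ω₂=0.042
apply F[5]=+7.565 → step 6: x=-0.055, v=-0.194, θ₁=0.072, ω₁=0.296, θ₂=0.046, ω₂=0.025
apply F[6]=+6.968 → step 7: x=-0.058, v=-0.052, θ₁=0.076, ω₁=0.139, θ₂=0.046, ω₂=0.004
apply F[7]=+6.157 → step 8: x=-0.057, v=0.071, θ₁=0.078, ω₁=0.007, θ₂=0.046, ω₂=-0.019
apply F[8]=+5.270 → step 9: x=-0.055, v=0.174, θ₁=0.077, ω₁=-0.098, θ₂=0.045, ω₂=-0.042
apply F[9]=+4.382 → step 10: x=-0.051, v=0.257, θ₁=0.074, ω₁=-0.180, θ₂=0.044, ω₂=-0.064
apply F[10]=+3.547 → step 11: x=-0.045, v=0.321, θ₁=0.070, ω₁=-0.240, θ₂=0.043, ω₂=-0.085
apply F[11]=+2.792 → step 12: x=-0.038, v=0.370, θ₁=0.065, ω₁=-0.281, θ₂=0.041, ω₂=-0.103
apply F[12]=+2.135 → step 13: x=-0.030, v=0.404, θ₁=0.059, ω₁=-0.306, θ₂=0.039, ω₂=-0.118
apply F[13]=+1.579 → step 14: x=-0.022, v=0.428, θ₁=0.053, ω₁=-0.320, θ₂=0.036, ω₂=-0.131
apply F[14]=+1.116 → step 15: x=-0.013, v=0.442, θ₁=0.046, ω₁=-0.324, θ₂=0.033, ω₂=-0.141
apply F[15]=+0.732 → step 16: x=-0.004, v=0.449, θ₁=0.040, ω₁=-0.320, θ₂=0.030, ω₂=-0.149
apply F[16]=+0.418 → step 17: x=0.005, v=0.450, θ₁=0.033, ω₁=-0.312, θ₂=0.027, ω₂=-0.154
apply F[17]=+0.157 → step 18: x=0.014, v=0.447, θ₁=0.027, ω₁=-0.299, θ₂=0.024, ω₂=-0.157
apply F[18]=-0.058 → step 19: x=0.023, v=0.440, θ₁=0.021, ω₁=-0.284, θ₂=0.021, ω₂=-0.158
apply F[19]=-0.236 → step 20: x=0.031, v=0.430, θ₁=0.016, ω₁=-0.268, θ₂=0.018, ω₂=-0.157
apply F[20]=-0.383 → step 21: x=0.040, v=0.418, θ₁=0.011, ω₁=-0.250, θ₂=0.015, ω₂=-0.155
apply F[21]=-0.505 → step 22: x=0.048, v=0.405, θ₁=0.006, ω₁=-0.231, θ₂=0.012, ω₂=-0.152
apply F[22]=-0.605 → step 23: x=0.056, v=0.390, θ₁=0.001, ω₁=-0.213, θ₂=0.009, ω₂=-0.147
apply F[23]=-0.685 → step 24: x=0.064, v=0.374, θ₁=-0.003, ω₁=-0.194, θ₂=0.006, ω₂=-0.141
apply F[24]=-0.750 → step 25: x=0.071, v=0.358, θ₁=-0.006, ω₁=-0.176, θ₂=0.003, ω₂=-0.135
apply F[25]=-0.799 → step 26: x=0.078, v=0.342, θ₁=-0.010, ω₁=-0.158, θ₂=0.001, ω₂=-0.128
apply F[26]=-0.837 → step 27: x=0.085, v=0.325, θ₁=-0.013, ω₁=-0.141, θ₂=-0.002, ω₂=-0.121
apply F[27]=-0.863 → step 28: x=0.091, v=0.308, θ₁=-0.015, ω₁=-0.125, θ₂=-0.004, ω₂=-0.113
apply F[28]=-0.881 → step 29: x=0.097, v=0.292, θ₁=-0.018, ω₁=-0.110, θ₂=-0.006, ω₂=-0.105
apply F[29]=-0.889 → step 30: x=0.103, v=0.276, θ₁=-0.020, ω₁=-0.096, θ₂=-0.008, ω₂=-0.097
apply F[30]=-0.892 → step 31: x=0.108, v=0.260, θ₁=-0.021, ω₁=-0.082, θ₂=-0.010, ω₂=-0.090
apply F[31]=-0.888 → step 32: x=0.113, v=0.245, θ₁=-0.023, ω₁=-0.070, θ₂=-0.012, ω₂=-0.082
apply F[32]=-0.880 → step 33: x=0.118, v=0.230, θ₁=-0.024, ω₁=-0.059, θ₂=-0.014, ω₂=-0.074
apply F[33]=-0.867 → step 34: x=0.122, v=0.216, θ₁=-0.025, ω₁=-0.048, θ₂=-0.015, ω₂=-0.067
apply F[34]=-0.853 → step 35: x=0.126, v=0.202, θ₁=-0.026, ω₁=-0.039, θ₂=-0.016, ω₂=-0.060
apply F[35]=-0.836 → step 36: x=0.130, v=0.189, θ₁=-0.027, ω₁=-0.030, θ₂=-0.017, ω₂=-0.053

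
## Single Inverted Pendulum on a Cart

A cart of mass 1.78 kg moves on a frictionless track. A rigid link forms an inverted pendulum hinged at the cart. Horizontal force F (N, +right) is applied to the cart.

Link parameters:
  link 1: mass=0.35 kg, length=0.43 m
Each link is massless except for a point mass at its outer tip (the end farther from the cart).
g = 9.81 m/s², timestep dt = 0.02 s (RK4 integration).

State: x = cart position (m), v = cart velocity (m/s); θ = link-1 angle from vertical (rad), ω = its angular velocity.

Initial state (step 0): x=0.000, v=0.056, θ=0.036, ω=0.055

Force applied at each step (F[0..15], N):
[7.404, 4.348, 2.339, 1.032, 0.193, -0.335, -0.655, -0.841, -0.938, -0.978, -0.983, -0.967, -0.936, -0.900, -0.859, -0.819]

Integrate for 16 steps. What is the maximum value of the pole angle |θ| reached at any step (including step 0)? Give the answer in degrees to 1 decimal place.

apply F[0]=+7.404 → step 1: x=0.002, v=0.138, θ=0.035, ω=-0.119
apply F[1]=+4.348 → step 2: x=0.005, v=0.185, θ=0.032, ω=-0.214
apply F[2]=+2.339 → step 3: x=0.009, v=0.210, θ=0.027, ω=-0.259
apply F[3]=+1.032 → step 4: x=0.013, v=0.221, θ=0.022, ω=-0.272
apply F[4]=+0.193 → step 5: x=0.018, v=0.223, θ=0.017, ω=-0.267
apply F[5]=-0.335 → step 6: x=0.022, v=0.218, θ=0.011, ω=-0.250
apply F[6]=-0.655 → step 7: x=0.027, v=0.211, θ=0.007, ω=-0.228
apply F[7]=-0.841 → step 8: x=0.031, v=0.201, θ=0.002, ω=-0.204
apply F[8]=-0.938 → step 9: x=0.035, v=0.190, θ=-0.001, ω=-0.179
apply F[9]=-0.978 → step 10: x=0.038, v=0.179, θ=-0.005, ω=-0.155
apply F[10]=-0.983 → step 11: x=0.042, v=0.169, θ=-0.008, ω=-0.133
apply F[11]=-0.967 → step 12: x=0.045, v=0.158, θ=-0.010, ω=-0.112
apply F[12]=-0.936 → step 13: x=0.048, v=0.148, θ=-0.012, ω=-0.094
apply F[13]=-0.900 → step 14: x=0.051, v=0.138, θ=-0.014, ω=-0.078
apply F[14]=-0.859 → step 15: x=0.054, v=0.129, θ=-0.015, ω=-0.063
apply F[15]=-0.819 → step 16: x=0.056, v=0.121, θ=-0.016, ω=-0.050
Max |angle| over trajectory = 0.036 rad = 2.1°.

Answer: 2.1°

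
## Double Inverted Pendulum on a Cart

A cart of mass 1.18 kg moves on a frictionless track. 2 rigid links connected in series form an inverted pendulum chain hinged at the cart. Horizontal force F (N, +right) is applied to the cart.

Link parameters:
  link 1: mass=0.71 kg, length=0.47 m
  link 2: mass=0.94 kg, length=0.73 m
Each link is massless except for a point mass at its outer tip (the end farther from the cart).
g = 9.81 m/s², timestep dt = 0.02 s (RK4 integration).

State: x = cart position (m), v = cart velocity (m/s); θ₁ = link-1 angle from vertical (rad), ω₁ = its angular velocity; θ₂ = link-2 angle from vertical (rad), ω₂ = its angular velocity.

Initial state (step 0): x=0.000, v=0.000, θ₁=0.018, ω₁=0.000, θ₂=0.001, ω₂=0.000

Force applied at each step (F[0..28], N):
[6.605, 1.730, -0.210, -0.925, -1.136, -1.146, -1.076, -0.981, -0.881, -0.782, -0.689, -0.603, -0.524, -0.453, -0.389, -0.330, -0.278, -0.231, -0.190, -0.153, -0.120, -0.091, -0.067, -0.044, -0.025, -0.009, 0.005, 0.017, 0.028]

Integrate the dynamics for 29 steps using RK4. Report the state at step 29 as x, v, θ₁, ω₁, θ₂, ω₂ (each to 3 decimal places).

apply F[0]=+6.605 → step 1: x=0.001, v=0.107, θ₁=0.016, ω₁=-0.212, θ₂=0.001, ω₂=-0.010
apply F[1]=+1.730 → step 2: x=0.003, v=0.133, θ₁=0.011, ω₁=-0.253, θ₂=0.001, ω₂=-0.018
apply F[2]=-0.210 → step 3: x=0.006, v=0.127, θ₁=0.006, ω₁=-0.232, θ₂=0.000, ω₂=-0.024
apply F[3]=-0.925 → step 4: x=0.008, v=0.110, θ₁=0.002, ω₁=-0.192, θ₂=-0.000, ω₂=-0.026
apply F[4]=-1.136 → step 5: x=0.010, v=0.091, θ₁=-0.001, ω₁=-0.150, θ₂=-0.001, ω₂=-0.027
apply F[5]=-1.146 → step 6: x=0.012, v=0.072, θ₁=-0.004, ω₁=-0.113, θ₂=-0.001, ω₂=-0.026
apply F[6]=-1.076 → step 7: x=0.013, v=0.055, θ₁=-0.006, ω₁=-0.080, θ₂=-0.002, ω₂=-0.024
apply F[7]=-0.981 → step 8: x=0.014, v=0.040, θ₁=-0.007, ω₁=-0.054, θ₂=-0.002, ω₂=-0.021
apply F[8]=-0.881 → step 9: x=0.015, v=0.027, θ₁=-0.008, ω₁=-0.033, θ₂=-0.003, ω₂=-0.018
apply F[9]=-0.782 → step 10: x=0.015, v=0.016, θ₁=-0.008, ω₁=-0.016, θ₂=-0.003, ω₂=-0.015
apply F[10]=-0.689 → step 11: x=0.016, v=0.007, θ₁=-0.009, ω₁=-0.003, θ₂=-0.003, ω₂=-0.011
apply F[11]=-0.603 → step 12: x=0.016, v=-0.001, θ₁=-0.009, ω₁=0.008, θ₂=-0.003, ω₂=-0.008
apply F[12]=-0.524 → step 13: x=0.016, v=-0.007, θ₁=-0.008, ω₁=0.015, θ₂=-0.004, ω₂=-0.005
apply F[13]=-0.453 → step 14: x=0.015, v=-0.013, θ₁=-0.008, ω₁=0.021, θ₂=-0.004, ω₂=-0.002
apply F[14]=-0.389 → step 15: x=0.015, v=-0.017, θ₁=-0.008, ω₁=0.025, θ₂=-0.004, ω₂=0.001
apply F[15]=-0.330 → step 16: x=0.015, v=-0.021, θ₁=-0.007, ω₁=0.027, θ₂=-0.004, ω₂=0.003
apply F[16]=-0.278 → step 17: x=0.014, v=-0.024, θ₁=-0.007, ω₁=0.029, θ₂=-0.004, ω₂=0.005
apply F[17]=-0.231 → step 18: x=0.014, v=-0.026, θ₁=-0.006, ω₁=0.029, θ₂=-0.003, ω₂=0.007
apply F[18]=-0.190 → step 19: x=0.013, v=-0.028, θ₁=-0.005, ω₁=0.029, θ₂=-0.003, ω₂=0.008
apply F[19]=-0.153 → step 20: x=0.013, v=-0.029, θ₁=-0.005, ω₁=0.029, θ₂=-0.003, ω₂=0.009
apply F[20]=-0.120 → step 21: x=0.012, v=-0.030, θ₁=-0.004, ω₁=0.028, θ₂=-0.003, ω₂=0.010
apply F[21]=-0.091 → step 22: x=0.011, v=-0.030, θ₁=-0.004, ω₁=0.027, θ₂=-0.003, ω₂=0.011
apply F[22]=-0.067 → step 23: x=0.011, v=-0.030, θ₁=-0.003, ω₁=0.025, θ₂=-0.003, ω₂=0.011
apply F[23]=-0.044 → step 24: x=0.010, v=-0.030, θ₁=-0.003, ω₁=0.024, θ₂=-0.002, ω₂=0.011
apply F[24]=-0.025 → step 25: x=0.010, v=-0.030, θ₁=-0.002, ω₁=0.022, θ₂=-0.002, ω₂=0.011
apply F[25]=-0.009 → step 26: x=0.009, v=-0.030, θ₁=-0.002, ω₁=0.021, θ₂=-0.002, ω₂=0.011
apply F[26]=+0.005 → step 27: x=0.009, v=-0.029, θ₁=-0.001, ω₁=0.019, θ₂=-0.002, ω₂=0.011
apply F[27]=+0.017 → step 28: x=0.008, v=-0.028, θ₁=-0.001, ω₁=0.017, θ₂=-0.001, ω₂=0.011
apply F[28]=+0.028 → step 29: x=0.007, v=-0.028, θ₁=-0.001, ω₁=0.016, θ₂=-0.001, ω₂=0.011

Answer: x=0.007, v=-0.028, θ₁=-0.001, ω₁=0.016, θ₂=-0.001, ω₂=0.011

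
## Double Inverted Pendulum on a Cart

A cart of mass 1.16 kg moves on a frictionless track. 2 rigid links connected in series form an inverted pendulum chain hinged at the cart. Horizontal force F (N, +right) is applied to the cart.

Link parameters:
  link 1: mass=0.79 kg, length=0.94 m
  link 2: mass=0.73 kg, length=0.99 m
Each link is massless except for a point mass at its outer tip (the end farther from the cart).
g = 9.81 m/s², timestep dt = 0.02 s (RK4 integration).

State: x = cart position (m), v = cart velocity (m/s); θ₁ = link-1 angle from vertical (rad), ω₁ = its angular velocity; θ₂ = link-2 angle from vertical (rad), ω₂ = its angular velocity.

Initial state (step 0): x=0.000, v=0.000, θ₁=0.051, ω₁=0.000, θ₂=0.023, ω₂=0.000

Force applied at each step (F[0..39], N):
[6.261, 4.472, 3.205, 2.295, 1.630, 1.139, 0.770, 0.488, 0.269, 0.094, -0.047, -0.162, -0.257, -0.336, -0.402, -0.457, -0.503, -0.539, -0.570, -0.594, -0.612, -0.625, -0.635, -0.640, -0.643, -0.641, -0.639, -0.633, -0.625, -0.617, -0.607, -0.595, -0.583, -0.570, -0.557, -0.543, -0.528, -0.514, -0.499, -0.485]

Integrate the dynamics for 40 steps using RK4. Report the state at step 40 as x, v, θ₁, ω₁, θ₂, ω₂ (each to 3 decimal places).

Answer: x=0.127, v=0.036, θ₁=-0.014, ω₁=0.006, θ₂=-0.010, ω₂=-0.007

Derivation:
apply F[0]=+6.261 → step 1: x=0.001, v=0.095, θ₁=0.050, ω₁=-0.084, θ₂=0.023, ω₂=-0.011
apply F[1]=+4.472 → step 2: x=0.003, v=0.159, θ₁=0.048, ω₁=-0.137, θ₂=0.023, ω₂=-0.021
apply F[2]=+3.205 → step 3: x=0.007, v=0.202, θ₁=0.045, ω₁=-0.169, θ₂=0.022, ω₂=-0.030
apply F[3]=+2.295 → step 4: x=0.011, v=0.231, θ₁=0.041, ω₁=-0.186, θ₂=0.021, ω₂=-0.038
apply F[4]=+1.630 → step 5: x=0.016, v=0.249, θ₁=0.038, ω₁=-0.193, θ₂=0.021, ω₂=-0.045
apply F[5]=+1.139 → step 6: x=0.021, v=0.259, θ₁=0.034, ω₁=-0.194, θ₂=0.020, ω₂=-0.051
apply F[6]=+0.770 → step 7: x=0.027, v=0.264, θ₁=0.030, ω₁=-0.191, θ₂=0.018, ω₂=-0.056
apply F[7]=+0.488 → step 8: x=0.032, v=0.266, θ₁=0.026, ω₁=-0.184, θ₂=0.017, ω₂=-0.060
apply F[8]=+0.269 → step 9: x=0.037, v=0.264, θ₁=0.022, ω₁=-0.176, θ₂=0.016, ω₂=-0.063
apply F[9]=+0.094 → step 10: x=0.042, v=0.260, θ₁=0.019, ω₁=-0.167, θ₂=0.015, ω₂=-0.065
apply F[10]=-0.047 → step 11: x=0.047, v=0.255, θ₁=0.016, ω₁=-0.157, θ₂=0.013, ω₂=-0.066
apply F[11]=-0.162 → step 12: x=0.053, v=0.249, θ₁=0.013, ω₁=-0.147, θ₂=0.012, ω₂=-0.067
apply F[12]=-0.257 → step 13: x=0.057, v=0.241, θ₁=0.010, ω₁=-0.137, θ₂=0.011, ω₂=-0.067
apply F[13]=-0.336 → step 14: x=0.062, v=0.233, θ₁=0.007, ω₁=-0.126, θ₂=0.009, ω₂=-0.066
apply F[14]=-0.402 → step 15: x=0.067, v=0.225, θ₁=0.005, ω₁=-0.117, θ₂=0.008, ω₂=-0.065
apply F[15]=-0.457 → step 16: x=0.071, v=0.216, θ₁=0.003, ω₁=-0.107, θ₂=0.007, ω₂=-0.064
apply F[16]=-0.503 → step 17: x=0.075, v=0.207, θ₁=0.001, ω₁=-0.098, θ₂=0.006, ω₂=-0.062
apply F[17]=-0.539 → step 18: x=0.079, v=0.198, θ₁=-0.001, ω₁=-0.089, θ₂=0.004, ω₂=-0.060
apply F[18]=-0.570 → step 19: x=0.083, v=0.188, θ₁=-0.003, ω₁=-0.081, θ₂=0.003, ω₂=-0.058
apply F[19]=-0.594 → step 20: x=0.087, v=0.179, θ₁=-0.004, ω₁=-0.073, θ₂=0.002, ω₂=-0.055
apply F[20]=-0.612 → step 21: x=0.090, v=0.170, θ₁=-0.006, ω₁=-0.066, θ₂=0.001, ω₂=-0.053
apply F[21]=-0.625 → step 22: x=0.094, v=0.161, θ₁=-0.007, ω₁=-0.059, θ₂=0.000, ω₂=-0.050
apply F[22]=-0.635 → step 23: x=0.097, v=0.152, θ₁=-0.008, ω₁=-0.052, θ₂=-0.001, ω₂=-0.047
apply F[23]=-0.640 → step 24: x=0.100, v=0.143, θ₁=-0.009, ω₁=-0.046, θ₂=-0.002, ω₂=-0.044
apply F[24]=-0.643 → step 25: x=0.103, v=0.134, θ₁=-0.010, ω₁=-0.040, θ₂=-0.003, ω₂=-0.042
apply F[25]=-0.641 → step 26: x=0.105, v=0.126, θ₁=-0.011, ω₁=-0.035, θ₂=-0.004, ω₂=-0.039
apply F[26]=-0.639 → step 27: x=0.108, v=0.118, θ₁=-0.011, ω₁=-0.030, θ₂=-0.004, ω₂=-0.036
apply F[27]=-0.633 → step 28: x=0.110, v=0.110, θ₁=-0.012, ω₁=-0.026, θ₂=-0.005, ω₂=-0.033
apply F[28]=-0.625 → step 29: x=0.112, v=0.102, θ₁=-0.013, ω₁=-0.022, θ₂=-0.006, ω₂=-0.031
apply F[29]=-0.617 → step 30: x=0.114, v=0.095, θ₁=-0.013, ω₁=-0.018, θ₂=-0.006, ω₂=-0.028
apply F[30]=-0.607 → step 31: x=0.116, v=0.088, θ₁=-0.013, ω₁=-0.014, θ₂=-0.007, ω₂=-0.025
apply F[31]=-0.595 → step 32: x=0.117, v=0.081, θ₁=-0.013, ω₁=-0.011, θ₂=-0.007, ω₂=-0.023
apply F[32]=-0.583 → step 33: x=0.119, v=0.074, θ₁=-0.014, ω₁=-0.008, θ₂=-0.008, ω₂=-0.021
apply F[33]=-0.570 → step 34: x=0.120, v=0.068, θ₁=-0.014, ω₁=-0.005, θ₂=-0.008, ω₂=-0.018
apply F[34]=-0.557 → step 35: x=0.122, v=0.062, θ₁=-0.014, ω₁=-0.003, θ₂=-0.008, ω₂=-0.016
apply F[35]=-0.543 → step 36: x=0.123, v=0.056, θ₁=-0.014, ω₁=-0.001, θ₂=-0.009, ω₂=-0.014
apply F[36]=-0.528 → step 37: x=0.124, v=0.051, θ₁=-0.014, ω₁=0.001, θ₂=-0.009, ω₂=-0.012
apply F[37]=-0.514 → step 38: x=0.125, v=0.046, θ₁=-0.014, ω₁=0.003, θ₂=-0.009, ω₂=-0.010
apply F[38]=-0.499 → step 39: x=0.126, v=0.040, θ₁=-0.014, ω₁=0.005, θ₂=-0.009, ω₂=-0.009
apply F[39]=-0.485 → step 40: x=0.127, v=0.036, θ₁=-0.014, ω₁=0.006, θ₂=-0.010, ω₂=-0.007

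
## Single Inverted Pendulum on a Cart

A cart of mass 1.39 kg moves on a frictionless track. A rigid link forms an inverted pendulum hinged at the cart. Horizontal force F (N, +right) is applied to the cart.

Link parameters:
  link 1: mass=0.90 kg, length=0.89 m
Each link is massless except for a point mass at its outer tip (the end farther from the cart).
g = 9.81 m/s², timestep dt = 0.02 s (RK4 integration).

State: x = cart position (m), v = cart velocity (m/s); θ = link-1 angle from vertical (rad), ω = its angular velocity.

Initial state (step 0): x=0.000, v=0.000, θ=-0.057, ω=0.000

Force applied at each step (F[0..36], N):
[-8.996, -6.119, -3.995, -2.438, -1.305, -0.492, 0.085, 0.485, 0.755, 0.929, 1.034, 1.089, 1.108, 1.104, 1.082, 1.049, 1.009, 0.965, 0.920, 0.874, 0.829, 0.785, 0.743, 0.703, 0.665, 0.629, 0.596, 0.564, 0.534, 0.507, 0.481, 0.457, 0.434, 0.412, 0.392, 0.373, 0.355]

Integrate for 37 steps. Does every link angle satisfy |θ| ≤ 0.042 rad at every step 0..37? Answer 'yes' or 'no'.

Answer: no

Derivation:
apply F[0]=-8.996 → step 1: x=-0.001, v=-0.122, θ=-0.056, ω=0.124
apply F[1]=-6.119 → step 2: x=-0.004, v=-0.203, θ=-0.052, ω=0.203
apply F[2]=-3.995 → step 3: x=-0.009, v=-0.254, θ=-0.048, ω=0.250
apply F[3]=-2.438 → step 4: x=-0.014, v=-0.283, θ=-0.043, ω=0.272
apply F[4]=-1.305 → step 5: x=-0.020, v=-0.297, θ=-0.037, ω=0.279
apply F[5]=-0.492 → step 6: x=-0.026, v=-0.300, θ=-0.032, ω=0.275
apply F[6]=+0.085 → step 7: x=-0.032, v=-0.295, θ=-0.026, ω=0.263
apply F[7]=+0.485 → step 8: x=-0.038, v=-0.285, θ=-0.021, ω=0.246
apply F[8]=+0.755 → step 9: x=-0.044, v=-0.272, θ=-0.017, ω=0.227
apply F[9]=+0.929 → step 10: x=-0.049, v=-0.257, θ=-0.012, ω=0.207
apply F[10]=+1.034 → step 11: x=-0.054, v=-0.240, θ=-0.008, ω=0.187
apply F[11]=+1.089 → step 12: x=-0.058, v=-0.224, θ=-0.005, ω=0.167
apply F[12]=+1.108 → step 13: x=-0.063, v=-0.208, θ=-0.002, ω=0.148
apply F[13]=+1.104 → step 14: x=-0.067, v=-0.192, θ=0.001, ω=0.130
apply F[14]=+1.082 → step 15: x=-0.070, v=-0.176, θ=0.004, ω=0.113
apply F[15]=+1.049 → step 16: x=-0.074, v=-0.162, θ=0.006, ω=0.098
apply F[16]=+1.009 → step 17: x=-0.077, v=-0.148, θ=0.008, ω=0.084
apply F[17]=+0.965 → step 18: x=-0.080, v=-0.135, θ=0.009, ω=0.071
apply F[18]=+0.920 → step 19: x=-0.082, v=-0.123, θ=0.010, ω=0.060
apply F[19]=+0.874 → step 20: x=-0.085, v=-0.112, θ=0.012, ω=0.050
apply F[20]=+0.829 → step 21: x=-0.087, v=-0.102, θ=0.012, ω=0.041
apply F[21]=+0.785 → step 22: x=-0.089, v=-0.092, θ=0.013, ω=0.033
apply F[22]=+0.743 → step 23: x=-0.090, v=-0.083, θ=0.014, ω=0.026
apply F[23]=+0.703 → step 24: x=-0.092, v=-0.075, θ=0.014, ω=0.020
apply F[24]=+0.665 → step 25: x=-0.093, v=-0.067, θ=0.015, ω=0.014
apply F[25]=+0.629 → step 26: x=-0.095, v=-0.060, θ=0.015, ω=0.009
apply F[26]=+0.596 → step 27: x=-0.096, v=-0.053, θ=0.015, ω=0.005
apply F[27]=+0.564 → step 28: x=-0.097, v=-0.047, θ=0.015, ω=0.001
apply F[28]=+0.534 → step 29: x=-0.098, v=-0.041, θ=0.015, ω=-0.002
apply F[29]=+0.507 → step 30: x=-0.099, v=-0.036, θ=0.015, ω=-0.005
apply F[30]=+0.481 → step 31: x=-0.099, v=-0.031, θ=0.015, ω=-0.007
apply F[31]=+0.457 → step 32: x=-0.100, v=-0.026, θ=0.015, ω=-0.009
apply F[32]=+0.434 → step 33: x=-0.100, v=-0.022, θ=0.014, ω=-0.011
apply F[33]=+0.412 → step 34: x=-0.101, v=-0.018, θ=0.014, ω=-0.012
apply F[34]=+0.392 → step 35: x=-0.101, v=-0.014, θ=0.014, ω=-0.014
apply F[35]=+0.373 → step 36: x=-0.101, v=-0.010, θ=0.014, ω=-0.015
apply F[36]=+0.355 → step 37: x=-0.101, v=-0.007, θ=0.013, ω=-0.015
Max |angle| over trajectory = 0.057 rad; bound = 0.042 → exceeded.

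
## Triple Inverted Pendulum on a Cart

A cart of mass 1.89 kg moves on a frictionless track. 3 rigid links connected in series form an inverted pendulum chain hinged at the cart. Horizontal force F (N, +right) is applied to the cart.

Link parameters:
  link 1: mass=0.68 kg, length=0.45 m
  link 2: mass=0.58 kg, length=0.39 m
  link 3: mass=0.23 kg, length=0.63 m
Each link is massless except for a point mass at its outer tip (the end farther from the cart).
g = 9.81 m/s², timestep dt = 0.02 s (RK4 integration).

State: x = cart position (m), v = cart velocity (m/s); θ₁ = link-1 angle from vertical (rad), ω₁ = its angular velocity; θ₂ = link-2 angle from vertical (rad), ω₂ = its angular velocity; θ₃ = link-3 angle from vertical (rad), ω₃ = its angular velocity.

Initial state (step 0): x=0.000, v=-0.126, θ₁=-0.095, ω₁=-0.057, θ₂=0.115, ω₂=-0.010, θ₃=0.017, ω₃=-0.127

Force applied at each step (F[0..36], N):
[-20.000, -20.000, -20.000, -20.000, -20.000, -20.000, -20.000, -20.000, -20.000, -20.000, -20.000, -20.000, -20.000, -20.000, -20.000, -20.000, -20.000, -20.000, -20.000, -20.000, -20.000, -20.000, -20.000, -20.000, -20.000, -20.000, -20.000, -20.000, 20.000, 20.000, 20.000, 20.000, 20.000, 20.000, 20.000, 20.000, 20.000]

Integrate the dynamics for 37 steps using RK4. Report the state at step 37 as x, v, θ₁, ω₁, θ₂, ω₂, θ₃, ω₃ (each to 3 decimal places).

Answer: x=-1.443, v=-0.175, θ₁=3.460, ω₁=2.830, θ₂=3.276, ω₂=11.323, θ₃=3.753, ω₃=18.111

Derivation:
apply F[0]=-20.000 → step 1: x=-0.004, v=-0.323, θ₁=-0.093, ω₁=0.227, θ₂=0.117, ω₂=0.248, θ₃=0.014, ω₃=-0.171
apply F[1]=-20.000 → step 2: x=-0.013, v=-0.520, θ₁=-0.086, ω₁=0.517, θ₂=0.125, ω₂=0.505, θ₃=0.010, ω₃=-0.218
apply F[2]=-20.000 → step 3: x=-0.025, v=-0.719, θ₁=-0.073, ω₁=0.820, θ₂=0.138, ω₂=0.757, θ₃=0.005, ω₃=-0.269
apply F[3]=-20.000 → step 4: x=-0.042, v=-0.922, θ₁=-0.053, ω₁=1.143, θ₂=0.155, ω₂=0.999, θ₃=-0.001, ω₃=-0.325
apply F[4]=-20.000 → step 5: x=-0.062, v=-1.128, θ₁=-0.027, ω₁=1.494, θ₂=0.177, ω₂=1.227, θ₃=-0.008, ω₃=-0.387
apply F[5]=-20.000 → step 6: x=-0.087, v=-1.338, θ₁=0.007, ω₁=1.880, θ₂=0.204, ω₂=1.431, θ₃=-0.016, ω₃=-0.452
apply F[6]=-20.000 → step 7: x=-0.116, v=-1.553, θ₁=0.049, ω₁=2.307, θ₂=0.234, ω₂=1.602, θ₃=-0.026, ω₃=-0.515
apply F[7]=-20.000 → step 8: x=-0.149, v=-1.770, θ₁=0.100, ω₁=2.778, θ₂=0.268, ω₂=1.729, θ₃=-0.037, ω₃=-0.571
apply F[8]=-20.000 → step 9: x=-0.187, v=-1.988, θ₁=0.160, ω₁=3.293, θ₂=0.303, ω₂=1.803, θ₃=-0.049, ω₃=-0.609
apply F[9]=-20.000 → step 10: x=-0.228, v=-2.203, θ₁=0.232, ω₁=3.842, θ₂=0.340, ω₂=1.820, θ₃=-0.061, ω₃=-0.615
apply F[10]=-20.000 → step 11: x=-0.275, v=-2.408, θ₁=0.314, ω₁=4.406, θ₂=0.376, ω₂=1.788, θ₃=-0.073, ω₃=-0.576
apply F[11]=-20.000 → step 12: x=-0.325, v=-2.594, θ₁=0.408, ω₁=4.956, θ₂=0.411, ω₂=1.732, θ₃=-0.083, ω₃=-0.478
apply F[12]=-20.000 → step 13: x=-0.378, v=-2.755, θ₁=0.512, ω₁=5.457, θ₂=0.445, ω₂=1.693, θ₃=-0.092, ω₃=-0.315
apply F[13]=-20.000 → step 14: x=-0.435, v=-2.885, θ₁=0.625, ω₁=5.880, θ₂=0.479, ω₂=1.722, θ₃=-0.096, ω₃=-0.091
apply F[14]=-20.000 → step 15: x=-0.493, v=-2.983, θ₁=0.747, ω₁=6.213, θ₂=0.515, ω₂=1.858, θ₃=-0.095, ω₃=0.185
apply F[15]=-20.000 → step 16: x=-0.554, v=-3.050, θ₁=0.873, ω₁=6.458, θ₂=0.554, ω₂=2.127, θ₃=-0.088, ω₃=0.499
apply F[16]=-20.000 → step 17: x=-0.615, v=-3.092, θ₁=1.004, ω₁=6.629, θ₂=0.601, ω₂=2.531, θ₃=-0.075, ω₃=0.841
apply F[17]=-20.000 → step 18: x=-0.677, v=-3.113, θ₁=1.138, ω₁=6.739, θ₂=0.656, ω₂=3.062, θ₃=-0.054, ω₃=1.209
apply F[18]=-20.000 → step 19: x=-0.740, v=-3.115, θ₁=1.274, ω₁=6.797, θ₂=0.724, ω₂=3.703, θ₃=-0.026, ω₃=1.606
apply F[19]=-20.000 → step 20: x=-0.802, v=-3.102, θ₁=1.410, ω₁=6.805, θ₂=0.805, ω₂=4.438, θ₃=0.010, ω₃=2.043
apply F[20]=-20.000 → step 21: x=-0.864, v=-3.076, θ₁=1.545, ω₁=6.760, θ₂=0.902, ω₂=5.246, θ₃=0.056, ω₃=2.539
apply F[21]=-20.000 → step 22: x=-0.925, v=-3.037, θ₁=1.680, ω₁=6.652, θ₂=1.015, ω₂=6.108, θ₃=0.112, ω₃=3.115
apply F[22]=-20.000 → step 23: x=-0.985, v=-2.989, θ₁=1.811, ω₁=6.474, θ₂=1.146, ω₂=6.997, θ₃=0.181, ω₃=3.798
apply F[23]=-20.000 → step 24: x=-1.044, v=-2.932, θ₁=1.938, ω₁=6.218, θ₂=1.295, ω₂=7.881, θ₃=0.265, ω₃=4.617
apply F[24]=-20.000 → step 25: x=-1.102, v=-2.867, θ₁=2.059, ω₁=5.888, θ₂=1.461, ω₂=8.716, θ₃=0.367, ω₃=5.604
apply F[25]=-20.000 → step 26: x=-1.159, v=-2.794, θ₁=2.173, ω₁=5.507, θ₂=1.643, ω₂=9.438, θ₃=0.491, ω₃=6.787
apply F[26]=-20.000 → step 27: x=-1.214, v=-2.714, θ₁=2.280, ω₁=5.120, θ₂=1.837, ω₂=9.950, θ₃=0.640, ω₃=8.178
apply F[27]=-20.000 → step 28: x=-1.267, v=-2.629, θ₁=2.378, ω₁=4.795, θ₂=2.039, ω₂=10.112, θ₃=0.819, ω₃=9.765
apply F[28]=+20.000 → step 29: x=-1.316, v=-2.210, θ₁=2.479, ω₁=5.267, θ₂=2.236, ω₂=9.584, θ₃=1.029, ω₃=11.194
apply F[29]=+20.000 → step 30: x=-1.356, v=-1.779, θ₁=2.590, ω₁=5.900, θ₂=2.419, ω₂=8.655, θ₃=1.268, ω₃=12.729
apply F[30]=+20.000 → step 31: x=-1.387, v=-1.348, θ₁=2.715, ω₁=6.622, θ₂=2.580, ω₂=7.311, θ₃=1.538, ω₃=14.378
apply F[31]=+20.000 → step 32: x=-1.410, v=-0.930, θ₁=2.855, ω₁=7.284, θ₂=2.710, ω₂=5.668, θ₃=1.844, ω₃=16.180
apply F[32]=+20.000 → step 33: x=-1.425, v=-0.559, θ₁=3.005, ω₁=7.605, θ₂=2.807, ω₂=4.118, θ₃=2.187, ω₃=18.108
apply F[33]=+20.000 → step 34: x=-1.433, v=-0.291, θ₁=3.154, ω₁=7.189, θ₂=2.881, ω₂=3.529, θ₃=2.566, ω₃=19.764
apply F[34]=+20.000 → step 35: x=-1.437, v=-0.160, θ₁=3.286, ω₁=5.936, θ₂=2.961, ω₂=4.811, θ₃=2.970, ω₃=20.395
apply F[35]=+20.000 → step 36: x=-1.440, v=-0.131, θ₁=3.389, ω₁=4.318, θ₂=3.085, ω₂=7.769, θ₃=3.373, ω₃=19.749
apply F[36]=+20.000 → step 37: x=-1.443, v=-0.175, θ₁=3.460, ω₁=2.830, θ₂=3.276, ω₂=11.323, θ₃=3.753, ω₃=18.111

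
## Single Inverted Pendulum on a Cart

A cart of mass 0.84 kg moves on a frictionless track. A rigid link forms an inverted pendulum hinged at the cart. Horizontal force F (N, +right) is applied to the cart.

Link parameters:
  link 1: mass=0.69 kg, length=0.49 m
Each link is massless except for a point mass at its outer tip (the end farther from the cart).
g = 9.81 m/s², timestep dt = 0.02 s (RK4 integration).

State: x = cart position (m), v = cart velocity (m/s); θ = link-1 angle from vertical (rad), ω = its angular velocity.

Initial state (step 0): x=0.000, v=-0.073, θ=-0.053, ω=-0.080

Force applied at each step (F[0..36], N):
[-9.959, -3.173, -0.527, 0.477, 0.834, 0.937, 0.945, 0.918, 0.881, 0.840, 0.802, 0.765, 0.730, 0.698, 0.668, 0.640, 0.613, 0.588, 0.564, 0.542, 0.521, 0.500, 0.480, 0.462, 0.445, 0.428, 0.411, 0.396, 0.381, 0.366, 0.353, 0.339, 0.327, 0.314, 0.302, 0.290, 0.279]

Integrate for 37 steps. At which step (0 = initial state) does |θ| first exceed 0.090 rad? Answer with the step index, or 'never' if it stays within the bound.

Answer: never

Derivation:
apply F[0]=-9.959 → step 1: x=-0.004, v=-0.301, θ=-0.050, ω=0.364
apply F[1]=-3.173 → step 2: x=-0.010, v=-0.369, θ=-0.042, ω=0.484
apply F[2]=-0.527 → step 3: x=-0.018, v=-0.376, θ=-0.032, ω=0.483
apply F[3]=+0.477 → step 4: x=-0.025, v=-0.360, θ=-0.023, ω=0.440
apply F[4]=+0.834 → step 5: x=-0.032, v=-0.337, θ=-0.015, ω=0.386
apply F[5]=+0.937 → step 6: x=-0.039, v=-0.313, θ=-0.007, ω=0.333
apply F[6]=+0.945 → step 7: x=-0.045, v=-0.290, θ=-0.001, ω=0.284
apply F[7]=+0.918 → step 8: x=-0.050, v=-0.269, θ=0.004, ω=0.240
apply F[8]=+0.881 → step 9: x=-0.056, v=-0.249, θ=0.008, ω=0.202
apply F[9]=+0.840 → step 10: x=-0.060, v=-0.230, θ=0.012, ω=0.169
apply F[10]=+0.802 → step 11: x=-0.065, v=-0.213, θ=0.015, ω=0.140
apply F[11]=+0.765 → step 12: x=-0.069, v=-0.198, θ=0.018, ω=0.115
apply F[12]=+0.730 → step 13: x=-0.073, v=-0.184, θ=0.020, ω=0.093
apply F[13]=+0.698 → step 14: x=-0.076, v=-0.170, θ=0.022, ω=0.075
apply F[14]=+0.668 → step 15: x=-0.079, v=-0.158, θ=0.023, ω=0.058
apply F[15]=+0.640 → step 16: x=-0.083, v=-0.147, θ=0.024, ω=0.044
apply F[16]=+0.613 → step 17: x=-0.085, v=-0.136, θ=0.025, ω=0.032
apply F[17]=+0.588 → step 18: x=-0.088, v=-0.126, θ=0.025, ω=0.022
apply F[18]=+0.564 → step 19: x=-0.090, v=-0.117, θ=0.026, ω=0.013
apply F[19]=+0.542 → step 20: x=-0.093, v=-0.108, θ=0.026, ω=0.005
apply F[20]=+0.521 → step 21: x=-0.095, v=-0.100, θ=0.026, ω=-0.001
apply F[21]=+0.500 → step 22: x=-0.097, v=-0.092, θ=0.026, ω=-0.007
apply F[22]=+0.480 → step 23: x=-0.098, v=-0.084, θ=0.026, ω=-0.011
apply F[23]=+0.462 → step 24: x=-0.100, v=-0.078, θ=0.025, ω=-0.015
apply F[24]=+0.445 → step 25: x=-0.102, v=-0.071, θ=0.025, ω=-0.018
apply F[25]=+0.428 → step 26: x=-0.103, v=-0.065, θ=0.025, ω=-0.021
apply F[26]=+0.411 → step 27: x=-0.104, v=-0.059, θ=0.024, ω=-0.023
apply F[27]=+0.396 → step 28: x=-0.105, v=-0.053, θ=0.024, ω=-0.025
apply F[28]=+0.381 → step 29: x=-0.106, v=-0.048, θ=0.023, ω=-0.027
apply F[29]=+0.366 → step 30: x=-0.107, v=-0.043, θ=0.023, ω=-0.028
apply F[30]=+0.353 → step 31: x=-0.108, v=-0.038, θ=0.022, ω=-0.029
apply F[31]=+0.339 → step 32: x=-0.109, v=-0.034, θ=0.021, ω=-0.029
apply F[32]=+0.327 → step 33: x=-0.109, v=-0.029, θ=0.021, ω=-0.030
apply F[33]=+0.314 → step 34: x=-0.110, v=-0.025, θ=0.020, ω=-0.030
apply F[34]=+0.302 → step 35: x=-0.110, v=-0.021, θ=0.020, ω=-0.030
apply F[35]=+0.290 → step 36: x=-0.111, v=-0.017, θ=0.019, ω=-0.030
apply F[36]=+0.279 → step 37: x=-0.111, v=-0.014, θ=0.018, ω=-0.030
max |θ| = 0.053 ≤ 0.090 over all 38 states.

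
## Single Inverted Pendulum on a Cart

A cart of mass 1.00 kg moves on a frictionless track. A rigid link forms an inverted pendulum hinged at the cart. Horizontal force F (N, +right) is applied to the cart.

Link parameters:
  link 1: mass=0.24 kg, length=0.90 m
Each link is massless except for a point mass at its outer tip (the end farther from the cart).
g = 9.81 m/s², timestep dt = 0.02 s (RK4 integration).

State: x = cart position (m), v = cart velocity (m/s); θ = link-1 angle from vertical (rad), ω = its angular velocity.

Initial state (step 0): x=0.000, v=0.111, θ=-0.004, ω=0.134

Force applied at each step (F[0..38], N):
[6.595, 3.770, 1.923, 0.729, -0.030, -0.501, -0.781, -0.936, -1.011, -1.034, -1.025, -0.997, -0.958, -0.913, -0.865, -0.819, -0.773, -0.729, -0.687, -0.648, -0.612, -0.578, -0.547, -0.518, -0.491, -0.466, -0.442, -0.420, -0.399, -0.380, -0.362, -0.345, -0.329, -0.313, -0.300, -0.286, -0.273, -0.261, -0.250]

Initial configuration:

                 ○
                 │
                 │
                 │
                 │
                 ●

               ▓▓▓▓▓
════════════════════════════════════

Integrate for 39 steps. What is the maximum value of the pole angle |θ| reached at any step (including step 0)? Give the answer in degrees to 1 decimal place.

Answer: 1.9°

Derivation:
apply F[0]=+6.595 → step 1: x=0.004, v=0.243, θ=-0.003, ω=-0.013
apply F[1]=+3.770 → step 2: x=0.009, v=0.319, θ=-0.004, ω=-0.098
apply F[2]=+1.923 → step 3: x=0.016, v=0.357, θ=-0.006, ω=-0.142
apply F[3]=+0.729 → step 4: x=0.023, v=0.372, θ=-0.009, ω=-0.160
apply F[4]=-0.030 → step 5: x=0.031, v=0.372, θ=-0.013, ω=-0.163
apply F[5]=-0.501 → step 6: x=0.038, v=0.363, θ=-0.016, ω=-0.155
apply F[6]=-0.781 → step 7: x=0.045, v=0.348, θ=-0.019, ω=-0.143
apply F[7]=-0.936 → step 8: x=0.052, v=0.330, θ=-0.021, ω=-0.127
apply F[8]=-1.011 → step 9: x=0.058, v=0.311, θ=-0.024, ω=-0.111
apply F[9]=-1.034 → step 10: x=0.064, v=0.292, θ=-0.026, ω=-0.095
apply F[10]=-1.025 → step 11: x=0.070, v=0.272, θ=-0.028, ω=-0.079
apply F[11]=-0.997 → step 12: x=0.075, v=0.254, θ=-0.029, ω=-0.065
apply F[12]=-0.958 → step 13: x=0.080, v=0.236, θ=-0.030, ω=-0.052
apply F[13]=-0.913 → step 14: x=0.085, v=0.219, θ=-0.031, ω=-0.040
apply F[14]=-0.865 → step 15: x=0.089, v=0.203, θ=-0.032, ω=-0.029
apply F[15]=-0.819 → step 16: x=0.093, v=0.188, θ=-0.032, ω=-0.019
apply F[16]=-0.773 → step 17: x=0.096, v=0.175, θ=-0.033, ω=-0.011
apply F[17]=-0.729 → step 18: x=0.100, v=0.161, θ=-0.033, ω=-0.004
apply F[18]=-0.687 → step 19: x=0.103, v=0.149, θ=-0.033, ω=0.003
apply F[19]=-0.648 → step 20: x=0.106, v=0.138, θ=-0.033, ω=0.008
apply F[20]=-0.612 → step 21: x=0.108, v=0.127, θ=-0.032, ω=0.013
apply F[21]=-0.578 → step 22: x=0.111, v=0.117, θ=-0.032, ω=0.017
apply F[22]=-0.547 → step 23: x=0.113, v=0.108, θ=-0.032, ω=0.021
apply F[23]=-0.518 → step 24: x=0.115, v=0.099, θ=-0.031, ω=0.024
apply F[24]=-0.491 → step 25: x=0.117, v=0.090, θ=-0.031, ω=0.026
apply F[25]=-0.466 → step 26: x=0.119, v=0.083, θ=-0.030, ω=0.028
apply F[26]=-0.442 → step 27: x=0.120, v=0.075, θ=-0.030, ω=0.030
apply F[27]=-0.420 → step 28: x=0.122, v=0.068, θ=-0.029, ω=0.032
apply F[28]=-0.399 → step 29: x=0.123, v=0.062, θ=-0.028, ω=0.033
apply F[29]=-0.380 → step 30: x=0.124, v=0.055, θ=-0.028, ω=0.034
apply F[30]=-0.362 → step 31: x=0.125, v=0.049, θ=-0.027, ω=0.034
apply F[31]=-0.345 → step 32: x=0.126, v=0.044, θ=-0.026, ω=0.035
apply F[32]=-0.329 → step 33: x=0.127, v=0.038, θ=-0.026, ω=0.035
apply F[33]=-0.313 → step 34: x=0.128, v=0.033, θ=-0.025, ω=0.035
apply F[34]=-0.300 → step 35: x=0.128, v=0.028, θ=-0.024, ω=0.035
apply F[35]=-0.286 → step 36: x=0.129, v=0.024, θ=-0.024, ω=0.035
apply F[36]=-0.273 → step 37: x=0.129, v=0.019, θ=-0.023, ω=0.035
apply F[37]=-0.261 → step 38: x=0.130, v=0.015, θ=-0.022, ω=0.034
apply F[38]=-0.250 → step 39: x=0.130, v=0.011, θ=-0.021, ω=0.034
Max |angle| over trajectory = 0.033 rad = 1.9°.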